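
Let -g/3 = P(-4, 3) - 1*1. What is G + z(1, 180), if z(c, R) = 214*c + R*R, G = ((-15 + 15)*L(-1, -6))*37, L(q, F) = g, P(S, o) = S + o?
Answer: 32614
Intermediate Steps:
g = 6 (g = -3*((-4 + 3) - 1*1) = -3*(-1 - 1) = -3*(-2) = 6)
L(q, F) = 6
G = 0 (G = ((-15 + 15)*6)*37 = (0*6)*37 = 0*37 = 0)
z(c, R) = R² + 214*c (z(c, R) = 214*c + R² = R² + 214*c)
G + z(1, 180) = 0 + (180² + 214*1) = 0 + (32400 + 214) = 0 + 32614 = 32614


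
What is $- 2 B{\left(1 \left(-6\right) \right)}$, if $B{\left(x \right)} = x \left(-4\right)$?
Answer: $-48$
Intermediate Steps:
$B{\left(x \right)} = - 4 x$
$- 2 B{\left(1 \left(-6\right) \right)} = - 2 \left(- 4 \cdot 1 \left(-6\right)\right) = - 2 \left(\left(-4\right) \left(-6\right)\right) = \left(-2\right) 24 = -48$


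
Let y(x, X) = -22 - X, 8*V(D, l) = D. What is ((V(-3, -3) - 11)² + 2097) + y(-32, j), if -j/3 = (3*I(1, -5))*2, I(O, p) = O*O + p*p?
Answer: 171033/64 ≈ 2672.4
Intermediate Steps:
V(D, l) = D/8
I(O, p) = O² + p²
j = -468 (j = -3*3*(1² + (-5)²)*2 = -3*3*(1 + 25)*2 = -3*3*26*2 = -234*2 = -3*156 = -468)
((V(-3, -3) - 11)² + 2097) + y(-32, j) = (((⅛)*(-3) - 11)² + 2097) + (-22 - 1*(-468)) = ((-3/8 - 11)² + 2097) + (-22 + 468) = ((-91/8)² + 2097) + 446 = (8281/64 + 2097) + 446 = 142489/64 + 446 = 171033/64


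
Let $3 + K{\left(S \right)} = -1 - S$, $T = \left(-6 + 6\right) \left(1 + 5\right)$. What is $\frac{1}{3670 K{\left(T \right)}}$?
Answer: $- \frac{1}{14680} \approx -6.812 \cdot 10^{-5}$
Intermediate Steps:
$T = 0$ ($T = 0 \cdot 6 = 0$)
$K{\left(S \right)} = -4 - S$ ($K{\left(S \right)} = -3 - \left(1 + S\right) = -4 - S$)
$\frac{1}{3670 K{\left(T \right)}} = \frac{1}{3670 \left(-4 - 0\right)} = \frac{1}{3670 \left(-4 + 0\right)} = \frac{1}{3670 \left(-4\right)} = \frac{1}{-14680} = - \frac{1}{14680}$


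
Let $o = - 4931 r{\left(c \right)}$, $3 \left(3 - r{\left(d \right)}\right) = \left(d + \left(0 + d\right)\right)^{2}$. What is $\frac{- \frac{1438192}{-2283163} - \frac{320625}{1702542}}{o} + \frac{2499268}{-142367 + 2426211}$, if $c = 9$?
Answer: $\frac{419170754948777383072513}{383040101161316665748010} \approx 1.0943$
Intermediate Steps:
$r{\left(d \right)} = 3 - \frac{4 d^{2}}{3}$ ($r{\left(d \right)} = 3 - \frac{\left(d + \left(0 + d\right)\right)^{2}}{3} = 3 - \frac{\left(d + d\right)^{2}}{3} = 3 - \frac{\left(2 d\right)^{2}}{3} = 3 - \frac{4 d^{2}}{3}$)
$o = 517755$ ($o = - 4931 \left(3 - \frac{4 \cdot 9^{2}}{3}\right) = - 4931 \left(3 - 108\right) = \left(-4931\right) \left(-105\right) = 517755$)
$\frac{- \frac{1438192}{-2283163} - \frac{320625}{1702542}}{o} + \frac{2499268}{-142367 + 2426211} = \frac{- \frac{1438192}{-2283163} - \frac{320625}{1702542}}{517755} + \frac{2499268}{-142367 + 2426211} = \left(\left(-1438192\right) \left(- \frac{1}{2283163}\right) - \frac{106875}{567514}\right) \frac{1}{517755} + \frac{2499268}{2283844} = \left(\frac{1438192}{2283163} - \frac{106875}{567514}\right) \frac{1}{517755} + 2499268 \cdot \frac{1}{2283844} = \frac{572181049063}{1295726966782} \cdot \frac{1}{517755} + \frac{624817}{570961} = \frac{572181049063}{670869115686214410} + \frac{624817}{570961} = \frac{419170754948777383072513}{383040101161316665748010}$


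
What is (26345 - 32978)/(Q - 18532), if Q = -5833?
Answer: 603/2215 ≈ 0.27223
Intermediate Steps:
(26345 - 32978)/(Q - 18532) = (26345 - 32978)/(-5833 - 18532) = -6633/(-24365) = -6633*(-1/24365) = 603/2215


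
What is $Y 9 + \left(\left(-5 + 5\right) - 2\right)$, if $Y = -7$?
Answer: $-65$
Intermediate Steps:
$Y 9 + \left(\left(-5 + 5\right) - 2\right) = \left(-7\right) 9 + \left(\left(-5 + 5\right) - 2\right) = -63 + \left(0 - 2\right) = -63 - 2 = -65$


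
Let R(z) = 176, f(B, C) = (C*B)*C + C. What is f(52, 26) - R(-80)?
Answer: 35002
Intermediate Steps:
f(B, C) = C + B*C² (f(B, C) = (B*C)*C + C = B*C² + C = C + B*C²)
f(52, 26) - R(-80) = 26*(1 + 52*26) - 1*176 = 26*(1 + 1352) - 176 = 26*1353 - 176 = 35178 - 176 = 35002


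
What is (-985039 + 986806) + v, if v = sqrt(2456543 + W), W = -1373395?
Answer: 1767 + 2*sqrt(270787) ≈ 2807.7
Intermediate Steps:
v = 2*sqrt(270787) (v = sqrt(2456543 - 1373395) = sqrt(1083148) = 2*sqrt(270787) ≈ 1040.7)
(-985039 + 986806) + v = (-985039 + 986806) + 2*sqrt(270787) = 1767 + 2*sqrt(270787)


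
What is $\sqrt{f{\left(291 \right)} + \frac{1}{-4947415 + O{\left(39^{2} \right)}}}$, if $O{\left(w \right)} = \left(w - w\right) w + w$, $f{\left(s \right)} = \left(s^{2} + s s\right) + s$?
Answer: $\frac{\sqrt{4150029200056819214}}{4945894} \approx 411.89$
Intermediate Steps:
$f{\left(s \right)} = s + 2 s^{2}$ ($f{\left(s \right)} = \left(s^{2} + s^{2}\right) + s = 2 s^{2} + s = s + 2 s^{2}$)
$O{\left(w \right)} = w$ ($O{\left(w \right)} = 0 w + w = 0 + w = w$)
$\sqrt{f{\left(291 \right)} + \frac{1}{-4947415 + O{\left(39^{2} \right)}}} = \sqrt{291 \left(1 + 2 \cdot 291\right) + \frac{1}{-4947415 + 39^{2}}} = \sqrt{291 \left(1 + 582\right) + \frac{1}{-4947415 + 1521}} = \sqrt{291 \cdot 583 + \frac{1}{-4945894}} = \sqrt{169653 - \frac{1}{4945894}} = \sqrt{\frac{839085754781}{4945894}} = \frac{\sqrt{4150029200056819214}}{4945894}$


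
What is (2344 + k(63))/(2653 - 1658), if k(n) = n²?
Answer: 6313/995 ≈ 6.3447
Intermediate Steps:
(2344 + k(63))/(2653 - 1658) = (2344 + 63²)/(2653 - 1658) = (2344 + 3969)/995 = 6313*(1/995) = 6313/995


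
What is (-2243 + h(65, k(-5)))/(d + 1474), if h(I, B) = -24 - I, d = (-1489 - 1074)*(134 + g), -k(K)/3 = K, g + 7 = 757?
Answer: 106/102919 ≈ 0.0010299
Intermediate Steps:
g = 750 (g = -7 + 757 = 750)
k(K) = -3*K
d = -2265692 (d = (-1489 - 1074)*(134 + 750) = -2563*884 = -2265692)
(-2243 + h(65, k(-5)))/(d + 1474) = (-2243 + (-24 - 1*65))/(-2265692 + 1474) = (-2243 + (-24 - 65))/(-2264218) = (-2243 - 89)*(-1/2264218) = -2332*(-1/2264218) = 106/102919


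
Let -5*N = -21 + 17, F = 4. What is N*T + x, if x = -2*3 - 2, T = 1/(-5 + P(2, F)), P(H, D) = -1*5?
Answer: -202/25 ≈ -8.0800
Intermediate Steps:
P(H, D) = -5
T = -⅒ (T = 1/(-5 - 5) = 1/(-10) = -⅒ ≈ -0.10000)
x = -8 (x = -6 - 2 = -8)
N = ⅘ (N = -(-21 + 17)/5 = -⅕*(-4) = ⅘ ≈ 0.80000)
N*T + x = (⅘)*(-⅒) - 8 = -2/25 - 8 = -202/25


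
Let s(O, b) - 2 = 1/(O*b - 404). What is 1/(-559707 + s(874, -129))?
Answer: -113150/63330620751 ≈ -1.7867e-6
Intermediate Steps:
s(O, b) = 2 + 1/(-404 + O*b) (s(O, b) = 2 + 1/(O*b - 404) = 2 + 1/(-404 + O*b))
1/(-559707 + s(874, -129)) = 1/(-559707 + (-807 + 2*874*(-129))/(-404 + 874*(-129))) = 1/(-559707 + (-807 - 225492)/(-404 - 112746)) = 1/(-559707 - 226299/(-113150)) = 1/(-559707 - 1/113150*(-226299)) = 1/(-559707 + 226299/113150) = 1/(-63330620751/113150) = -113150/63330620751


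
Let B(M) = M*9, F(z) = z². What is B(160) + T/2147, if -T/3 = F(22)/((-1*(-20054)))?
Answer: 31000274634/21527969 ≈ 1440.0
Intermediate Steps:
T = -726/10027 (T = -3*22²/((-1*(-20054))) = -1452/20054 = -3*242/10027 = -726/10027 ≈ -0.072405)
B(M) = 9*M
B(160) + T/2147 = 9*160 - 726/10027/2147 = 1440 - 726/10027*1/2147 = 1440 - 726/21527969 = 31000274634/21527969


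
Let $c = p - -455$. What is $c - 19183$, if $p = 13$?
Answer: $-18715$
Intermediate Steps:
$c = 468$ ($c = 13 - -455 = 13 + 455 = 468$)
$c - 19183 = 468 - 19183 = -18715$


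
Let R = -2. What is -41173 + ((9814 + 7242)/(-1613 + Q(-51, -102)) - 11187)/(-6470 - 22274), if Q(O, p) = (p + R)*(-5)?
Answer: -1293527801769/31417192 ≈ -41173.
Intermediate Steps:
Q(O, p) = 10 - 5*p (Q(O, p) = (p - 2)*(-5) = (-2 + p)*(-5) = 10 - 5*p)
-41173 + ((9814 + 7242)/(-1613 + Q(-51, -102)) - 11187)/(-6470 - 22274) = -41173 + ((9814 + 7242)/(-1613 + (10 - 5*(-102))) - 11187)/(-6470 - 22274) = -41173 + (17056/(-1613 + (10 + 510)) - 11187)/(-28744) = -41173 + (17056/(-1613 + 520) - 11187)*(-1/28744) = -41173 + (17056/(-1093) - 11187)*(-1/28744) = -41173 + (17056*(-1/1093) - 11187)*(-1/28744) = -41173 + (-17056/1093 - 11187)*(-1/28744) = -41173 - 12244447/1093*(-1/28744) = -41173 + 12244447/31417192 = -1293527801769/31417192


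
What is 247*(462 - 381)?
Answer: 20007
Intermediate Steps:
247*(462 - 381) = 247*81 = 20007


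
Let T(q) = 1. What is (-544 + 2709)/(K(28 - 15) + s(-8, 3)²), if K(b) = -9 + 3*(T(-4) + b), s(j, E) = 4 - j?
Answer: 2165/177 ≈ 12.232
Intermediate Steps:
K(b) = -6 + 3*b (K(b) = -9 + 3*(1 + b) = -9 + (3 + 3*b) = -6 + 3*b)
(-544 + 2709)/(K(28 - 15) + s(-8, 3)²) = (-544 + 2709)/((-6 + 3*(28 - 15)) + (4 - 1*(-8))²) = 2165/((-6 + 3*13) + (4 + 8)²) = 2165/((-6 + 39) + 12²) = 2165/(33 + 144) = 2165/177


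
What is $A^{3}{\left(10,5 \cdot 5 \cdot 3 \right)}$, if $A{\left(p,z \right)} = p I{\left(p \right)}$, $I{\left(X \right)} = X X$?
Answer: $1000000000$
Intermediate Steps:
$I{\left(X \right)} = X^{2}$
$A{\left(p,z \right)} = p^{3}$ ($A{\left(p,z \right)} = p p^{2} = p^{3}$)
$A^{3}{\left(10,5 \cdot 5 \cdot 3 \right)} = \left(10^{3}\right)^{3} = 1000^{3} = 1000000000$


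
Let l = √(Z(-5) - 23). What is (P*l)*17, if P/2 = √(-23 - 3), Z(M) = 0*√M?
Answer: -34*√598 ≈ -831.44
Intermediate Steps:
Z(M) = 0
l = I*√23 (l = √(0 - 23) = √(-23) = I*√23 ≈ 4.7958*I)
P = 2*I*√26 (P = 2*√(-23 - 3) = 2*√(-26) = 2*(I*√26) = 2*I*√26 ≈ 10.198*I)
(P*l)*17 = ((2*I*√26)*(I*√23))*17 = -2*√598*17 = -34*√598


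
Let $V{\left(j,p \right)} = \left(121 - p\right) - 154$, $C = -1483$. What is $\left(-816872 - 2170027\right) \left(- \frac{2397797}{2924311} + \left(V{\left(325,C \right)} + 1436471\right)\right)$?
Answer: $- \frac{12559688666000994966}{2924311} \approx -4.2949 \cdot 10^{12}$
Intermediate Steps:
$V{\left(j,p \right)} = -33 - p$
$\left(-816872 - 2170027\right) \left(- \frac{2397797}{2924311} + \left(V{\left(325,C \right)} + 1436471\right)\right) = \left(-816872 - 2170027\right) \left(- \frac{2397797}{2924311} + \left(\left(-33 - -1483\right) + 1436471\right)\right) = - 2986899 \left(\left(-2397797\right) \frac{1}{2924311} + \left(\left(-33 + 1483\right) + 1436471\right)\right) = - 2986899 \left(- \frac{2397797}{2924311} + \left(1450 + 1436471\right)\right) = - 2986899 \left(- \frac{2397797}{2924311} + 1437921\right) = \left(-2986899\right) \frac{4204925799634}{2924311} = - \frac{12559688666000994966}{2924311}$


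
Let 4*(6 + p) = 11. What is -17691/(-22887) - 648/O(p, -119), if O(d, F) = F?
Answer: 5645335/907851 ≈ 6.2184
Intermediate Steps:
p = -13/4 (p = -6 + (¼)*11 = -6 + 11/4 = -13/4 ≈ -3.2500)
-17691/(-22887) - 648/O(p, -119) = -17691/(-22887) - 648/(-119) = -17691*(-1/22887) - 648*(-1/119) = 5897/7629 + 648/119 = 5645335/907851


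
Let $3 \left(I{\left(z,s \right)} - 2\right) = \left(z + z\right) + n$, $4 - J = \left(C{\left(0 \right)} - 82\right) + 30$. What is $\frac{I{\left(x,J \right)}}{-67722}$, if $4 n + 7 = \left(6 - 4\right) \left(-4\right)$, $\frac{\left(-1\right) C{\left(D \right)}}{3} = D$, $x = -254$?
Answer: $\frac{2023}{812664} \approx 0.0024893$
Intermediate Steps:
$C{\left(D \right)} = - 3 D$
$n = - \frac{15}{4}$ ($n = - \frac{7}{4} + \frac{\left(6 - 4\right) \left(-4\right)}{4} = - \frac{7}{4} + \frac{2 \left(-4\right)}{4} = - \frac{7}{4} + \frac{1}{4} \left(-8\right) = - \frac{7}{4} - 2 = - \frac{15}{4} \approx -3.75$)
$J = 56$ ($J = 4 - \left(\left(\left(-3\right) 0 - 82\right) + 30\right) = 4 - \left(\left(0 - 82\right) + 30\right) = 4 - \left(-82 + 30\right) = 4 - -52 = 4 + 52 = 56$)
$I{\left(z,s \right)} = \frac{3}{4} + \frac{2 z}{3}$ ($I{\left(z,s \right)} = 2 + \frac{\left(z + z\right) - \frac{15}{4}}{3} = 2 + \frac{2 z - \frac{15}{4}}{3} = 2 + \frac{- \frac{15}{4} + 2 z}{3} = 2 + \left(- \frac{5}{4} + \frac{2 z}{3}\right) = \frac{3}{4} + \frac{2 z}{3}$)
$\frac{I{\left(x,J \right)}}{-67722} = \frac{\frac{3}{4} + \frac{2}{3} \left(-254\right)}{-67722} = \left(\frac{3}{4} - \frac{508}{3}\right) \left(- \frac{1}{67722}\right) = \left(- \frac{2023}{12}\right) \left(- \frac{1}{67722}\right) = \frac{2023}{812664}$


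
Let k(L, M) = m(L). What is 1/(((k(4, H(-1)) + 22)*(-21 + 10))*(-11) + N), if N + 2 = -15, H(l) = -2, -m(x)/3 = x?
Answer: 1/1193 ≈ 0.00083822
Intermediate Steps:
m(x) = -3*x
N = -17 (N = -2 - 15 = -17)
k(L, M) = -3*L
1/(((k(4, H(-1)) + 22)*(-21 + 10))*(-11) + N) = 1/(((-3*4 + 22)*(-21 + 10))*(-11) - 17) = 1/(((-12 + 22)*(-11))*(-11) - 17) = 1/((10*(-11))*(-11) - 17) = 1/(-110*(-11) - 17) = 1/(1210 - 17) = 1/1193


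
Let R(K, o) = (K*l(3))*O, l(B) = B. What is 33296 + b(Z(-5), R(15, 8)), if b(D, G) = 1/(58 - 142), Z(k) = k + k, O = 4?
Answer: 2796863/84 ≈ 33296.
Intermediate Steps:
Z(k) = 2*k
R(K, o) = 12*K (R(K, o) = (K*3)*4 = (3*K)*4 = 12*K)
b(D, G) = -1/84 (b(D, G) = 1/(-84) = -1/84)
33296 + b(Z(-5), R(15, 8)) = 33296 - 1/84 = 2796863/84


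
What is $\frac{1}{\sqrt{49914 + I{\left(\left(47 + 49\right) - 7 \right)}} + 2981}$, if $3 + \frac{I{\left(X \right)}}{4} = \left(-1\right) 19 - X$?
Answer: $\frac{2981}{8836891} - \frac{\sqrt{49470}}{8836891} \approx 0.00031217$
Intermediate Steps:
$I{\left(X \right)} = -88 - 4 X$ ($I{\left(X \right)} = -12 + 4 \left(\left(-1\right) 19 - X\right) = -12 + 4 \left(-19 - X\right) = -12 - \left(76 + 4 X\right) = -88 - 4 X$)
$\frac{1}{\sqrt{49914 + I{\left(\left(47 + 49\right) - 7 \right)}} + 2981} = \frac{1}{\sqrt{49914 - \left(88 + 4 \left(\left(47 + 49\right) - 7\right)\right)} + 2981} = \frac{1}{\sqrt{49914 - \left(88 + 4 \left(96 - 7\right)\right)} + 2981} = \frac{1}{\sqrt{49914 - 444} + 2981} = \frac{1}{\sqrt{49470} + 2981} = \frac{1}{2981 + \sqrt{49470}}$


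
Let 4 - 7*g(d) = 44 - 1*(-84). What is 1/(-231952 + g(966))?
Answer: -7/1623788 ≈ -4.3109e-6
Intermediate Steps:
g(d) = -124/7 (g(d) = 4/7 - (44 - 1*(-84))/7 = 4/7 - (44 + 84)/7 = 4/7 - 1/7*128 = 4/7 - 128/7 = -124/7)
1/(-231952 + g(966)) = 1/(-231952 - 124/7) = 1/(-1623788/7) = -7/1623788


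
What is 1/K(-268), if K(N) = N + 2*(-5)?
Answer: -1/278 ≈ -0.0035971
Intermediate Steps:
K(N) = -10 + N (K(N) = N - 10 = -10 + N)
1/K(-268) = 1/(-10 - 268) = 1/(-278) = -1/278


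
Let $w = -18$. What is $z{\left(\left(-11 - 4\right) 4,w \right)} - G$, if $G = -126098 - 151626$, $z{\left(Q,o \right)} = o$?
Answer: $277706$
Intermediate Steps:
$G = -277724$
$z{\left(\left(-11 - 4\right) 4,w \right)} - G = -18 - -277724 = -18 + 277724 = 277706$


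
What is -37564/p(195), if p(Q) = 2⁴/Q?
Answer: -1831245/4 ≈ -4.5781e+5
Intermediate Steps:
p(Q) = 16/Q
-37564/p(195) = -37564/(16/195) = -37564/(16*(1/195)) = -37564/16/195 = -37564*195/16 = -1831245/4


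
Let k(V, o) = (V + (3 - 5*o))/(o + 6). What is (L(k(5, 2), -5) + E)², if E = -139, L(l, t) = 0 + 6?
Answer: 17689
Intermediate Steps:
k(V, o) = (3 + V - 5*o)/(6 + o)
L(l, t) = 6
(L(k(5, 2), -5) + E)² = (6 - 139)² = (-133)² = 17689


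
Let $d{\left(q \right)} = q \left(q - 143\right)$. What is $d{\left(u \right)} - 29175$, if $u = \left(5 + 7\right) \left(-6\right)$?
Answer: $-13695$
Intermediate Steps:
$u = -72$ ($u = 12 \left(-6\right) = -72$)
$d{\left(q \right)} = q \left(-143 + q\right)$
$d{\left(u \right)} - 29175 = - 72 \left(-143 - 72\right) - 29175 = \left(-72\right) \left(-215\right) - 29175 = 15480 - 29175 = -13695$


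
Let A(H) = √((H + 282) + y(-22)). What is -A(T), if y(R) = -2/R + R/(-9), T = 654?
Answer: -√1022065/33 ≈ -30.636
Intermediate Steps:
y(R) = -2/R - R/9 (y(R) = -2/R + R*(-⅑) = -2/R - R/9)
A(H) = √(28169/99 + H) (A(H) = √((H + 282) + (-2/(-22) - ⅑*(-22))) = √((282 + H) + (-2*(-1/22) + 22/9)) = √((282 + H) + (1/11 + 22/9)) = √((282 + H) + 251/99) = √(28169/99 + H))
-A(T) = -√(309859 + 1089*654)/33 = -√(309859 + 712206)/33 = -√1022065/33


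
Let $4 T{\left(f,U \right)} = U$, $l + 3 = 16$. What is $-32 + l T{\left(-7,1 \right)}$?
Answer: $- \frac{115}{4} \approx -28.75$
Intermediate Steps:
$l = 13$ ($l = -3 + 16 = 13$)
$T{\left(f,U \right)} = \frac{U}{4}$
$-32 + l T{\left(-7,1 \right)} = -32 + 13 \cdot \frac{1}{4} \cdot 1 = -32 + 13 \cdot \frac{1}{4} = -32 + \frac{13}{4} = - \frac{115}{4}$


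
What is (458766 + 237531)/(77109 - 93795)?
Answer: -232099/5562 ≈ -41.729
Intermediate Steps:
(458766 + 237531)/(77109 - 93795) = 696297/(-16686) = 696297*(-1/16686) = -232099/5562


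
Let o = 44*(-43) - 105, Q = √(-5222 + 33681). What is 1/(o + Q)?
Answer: -1997/3959550 - √28459/3959550 ≈ -0.00054696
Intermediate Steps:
Q = √28459 ≈ 168.70
o = -1997 (o = -1892 - 105 = -1997)
1/(o + Q) = 1/(-1997 + √28459)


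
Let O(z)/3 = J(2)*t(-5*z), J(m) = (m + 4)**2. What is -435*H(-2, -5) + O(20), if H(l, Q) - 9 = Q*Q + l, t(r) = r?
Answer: -24720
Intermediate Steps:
H(l, Q) = 9 + l + Q**2 (H(l, Q) = 9 + (Q*Q + l) = 9 + (Q**2 + l) = 9 + (l + Q**2) = 9 + l + Q**2)
J(m) = (4 + m)**2
O(z) = -540*z (O(z) = 3*((4 + 2)**2*(-5*z)) = 3*(6**2*(-5*z)) = 3*(36*(-5*z)) = 3*(-180*z) = -540*z)
-435*H(-2, -5) + O(20) = -435*(9 - 2 + (-5)**2) - 540*20 = -435*(9 - 2 + 25) - 10800 = -435*32 - 10800 = -13920 - 10800 = -24720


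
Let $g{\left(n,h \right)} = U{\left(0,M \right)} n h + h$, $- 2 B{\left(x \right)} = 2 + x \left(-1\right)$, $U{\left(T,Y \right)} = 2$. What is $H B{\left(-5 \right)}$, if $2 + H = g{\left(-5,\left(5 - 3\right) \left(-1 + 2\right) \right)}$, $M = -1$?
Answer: $70$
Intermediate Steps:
$B{\left(x \right)} = -1 + \frac{x}{2}$ ($B{\left(x \right)} = - \frac{2 + x \left(-1\right)}{2} = - \frac{2 - x}{2} = -1 + \frac{x}{2}$)
$g{\left(n,h \right)} = h + 2 h n$ ($g{\left(n,h \right)} = 2 n h + h = 2 h n + h = h + 2 h n$)
$H = -20$ ($H = -2 + \left(5 - 3\right) \left(-1 + 2\right) \left(1 + 2 \left(-5\right)\right) = -2 + 2 \cdot 1 \left(1 - 10\right) = -2 + 2 \left(-9\right) = -2 - 18 = -20$)
$H B{\left(-5 \right)} = - 20 \left(-1 + \frac{1}{2} \left(-5\right)\right) = - 20 \left(-1 - \frac{5}{2}\right) = \left(-20\right) \left(- \frac{7}{2}\right) = 70$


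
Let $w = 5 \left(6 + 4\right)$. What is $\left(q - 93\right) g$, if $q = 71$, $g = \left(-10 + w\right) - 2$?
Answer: $-836$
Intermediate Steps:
$w = 50$ ($w = 5 \cdot 10 = 50$)
$g = 38$ ($g = \left(-10 + 50\right) - 2 = 40 - 2 = 38$)
$\left(q - 93\right) g = \left(71 - 93\right) 38 = \left(-22\right) 38 = -836$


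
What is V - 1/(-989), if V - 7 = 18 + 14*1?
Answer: 38572/989 ≈ 39.001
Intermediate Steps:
V = 39 (V = 7 + (18 + 14*1) = 7 + (18 + 14) = 7 + 32 = 39)
V - 1/(-989) = 39 - 1/(-989) = 39 - 1*(-1/989) = 39 + 1/989 = 38572/989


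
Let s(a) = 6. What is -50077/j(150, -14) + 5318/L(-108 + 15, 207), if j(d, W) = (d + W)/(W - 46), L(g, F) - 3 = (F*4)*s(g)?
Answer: 3734172317/169014 ≈ 22094.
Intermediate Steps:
L(g, F) = 3 + 24*F (L(g, F) = 3 + (F*4)*6 = 3 + (4*F)*6 = 3 + 24*F)
j(d, W) = (W + d)/(-46 + W)
-50077/j(150, -14) + 5318/L(-108 + 15, 207) = -50077*(-46 - 14)/(-14 + 150) + 5318/(3 + 24*207) = -50077/(136/(-60)) + 5318/(3 + 4968) = -50077/((-1/60*136)) + 5318/4971 = -50077/(-34/15) + 5318*(1/4971) = -50077*(-15/34) + 5318/4971 = 751155/34 + 5318/4971 = 3734172317/169014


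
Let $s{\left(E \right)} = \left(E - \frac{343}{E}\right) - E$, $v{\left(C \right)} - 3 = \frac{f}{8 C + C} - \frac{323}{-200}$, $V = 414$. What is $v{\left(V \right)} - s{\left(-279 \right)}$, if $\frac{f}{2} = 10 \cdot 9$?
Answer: $\frac{4407091}{1283400} \approx 3.4339$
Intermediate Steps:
$f = 180$ ($f = 2 \cdot 10 \cdot 9 = 2 \cdot 90 = 180$)
$v{\left(C \right)} = \frac{923}{200} + \frac{20}{C}$ ($v{\left(C \right)} = 3 + \left(\frac{180}{8 C + C} - \frac{323}{-200}\right) = 3 + \left(\frac{180}{9 C} - - \frac{323}{200}\right) = 3 + \left(180 \frac{1}{9 C} + \frac{323}{200}\right) = 3 + \left(\frac{20}{C} + \frac{323}{200}\right) = 3 + \left(\frac{323}{200} + \frac{20}{C}\right) = \frac{923}{200} + \frac{20}{C}$)
$s{\left(E \right)} = - \frac{343}{E}$
$v{\left(V \right)} - s{\left(-279 \right)} = \left(\frac{923}{200} + \frac{20}{414}\right) - - \frac{343}{-279} = \left(\frac{923}{200} + 20 \cdot \frac{1}{414}\right) - \left(-343\right) \left(- \frac{1}{279}\right) = \left(\frac{923}{200} + \frac{10}{207}\right) - \frac{343}{279} = \frac{193061}{41400} - \frac{343}{279} = \frac{4407091}{1283400}$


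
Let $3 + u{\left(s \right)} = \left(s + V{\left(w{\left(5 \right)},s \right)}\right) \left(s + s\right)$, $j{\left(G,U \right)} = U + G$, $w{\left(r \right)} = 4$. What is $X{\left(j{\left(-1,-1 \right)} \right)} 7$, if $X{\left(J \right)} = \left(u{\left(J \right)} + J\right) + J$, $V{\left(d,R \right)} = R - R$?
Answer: $7$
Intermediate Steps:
$j{\left(G,U \right)} = G + U$
$V{\left(d,R \right)} = 0$
$u{\left(s \right)} = -3 + 2 s^{2}$ ($u{\left(s \right)} = -3 + \left(s + 0\right) \left(s + s\right) = -3 + s 2 s = -3 + 2 s^{2}$)
$X{\left(J \right)} = -3 + 2 J + 2 J^{2}$ ($X{\left(J \right)} = \left(\left(-3 + 2 J^{2}\right) + J\right) + J = \left(-3 + J + 2 J^{2}\right) + J = -3 + 2 J + 2 J^{2}$)
$X{\left(j{\left(-1,-1 \right)} \right)} 7 = \left(-3 + 2 \left(-1 - 1\right) + 2 \left(-1 - 1\right)^{2}\right) 7 = \left(-3 + 2 \left(-2\right) + 2 \left(-2\right)^{2}\right) 7 = \left(-3 - 4 + 2 \cdot 4\right) 7 = \left(-3 - 4 + 8\right) 7 = 1 \cdot 7 = 7$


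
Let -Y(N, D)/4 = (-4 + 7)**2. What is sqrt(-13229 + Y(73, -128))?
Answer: I*sqrt(13265) ≈ 115.17*I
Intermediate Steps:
Y(N, D) = -36 (Y(N, D) = -4*(-4 + 7)**2 = -4*3**2 = -4*9 = -36)
sqrt(-13229 + Y(73, -128)) = sqrt(-13229 - 36) = sqrt(-13265) = I*sqrt(13265)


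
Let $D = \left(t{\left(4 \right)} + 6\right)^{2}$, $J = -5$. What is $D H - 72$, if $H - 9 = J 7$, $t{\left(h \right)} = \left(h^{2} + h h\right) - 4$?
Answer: $-30128$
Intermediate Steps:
$t{\left(h \right)} = -4 + 2 h^{2}$ ($t{\left(h \right)} = \left(h^{2} + h^{2}\right) - 4 = 2 h^{2} - 4 = -4 + 2 h^{2}$)
$H = -26$ ($H = 9 - 35 = -26$)
$D = 1156$ ($D = \left(\left(-4 + 2 \cdot 4^{2}\right) + 6\right)^{2} = \left(\left(-4 + 2 \cdot 16\right) + 6\right)^{2} = \left(\left(-4 + 32\right) + 6\right)^{2} = \left(28 + 6\right)^{2} = 34^{2} = 1156$)
$D H - 72 = 1156 \left(-26\right) - 72 = -30056 - 72 = -30128$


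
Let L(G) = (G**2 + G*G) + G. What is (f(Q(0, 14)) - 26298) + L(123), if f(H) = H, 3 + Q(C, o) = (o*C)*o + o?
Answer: 4094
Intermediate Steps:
Q(C, o) = -3 + o + C*o**2 (Q(C, o) = -3 + ((o*C)*o + o) = -3 + ((C*o)*o + o) = -3 + (C*o**2 + o) = -3 + (o + C*o**2) = -3 + o + C*o**2)
L(G) = G + 2*G**2 (L(G) = (G**2 + G**2) + G = 2*G**2 + G = G + 2*G**2)
(f(Q(0, 14)) - 26298) + L(123) = ((-3 + 14 + 0*14**2) - 26298) + 123*(1 + 2*123) = ((-3 + 14 + 0*196) - 26298) + 123*(1 + 246) = ((-3 + 14 + 0) - 26298) + 123*247 = (11 - 26298) + 30381 = -26287 + 30381 = 4094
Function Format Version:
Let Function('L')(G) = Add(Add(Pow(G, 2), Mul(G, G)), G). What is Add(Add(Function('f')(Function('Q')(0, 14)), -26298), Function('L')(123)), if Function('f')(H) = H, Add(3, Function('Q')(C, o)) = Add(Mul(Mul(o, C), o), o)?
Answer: 4094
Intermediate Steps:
Function('Q')(C, o) = Add(-3, o, Mul(C, Pow(o, 2))) (Function('Q')(C, o) = Add(-3, Add(Mul(Mul(o, C), o), o)) = Add(-3, Add(Mul(Mul(C, o), o), o)) = Add(-3, Add(Mul(C, Pow(o, 2)), o)) = Add(-3, Add(o, Mul(C, Pow(o, 2)))) = Add(-3, o, Mul(C, Pow(o, 2))))
Function('L')(G) = Add(G, Mul(2, Pow(G, 2))) (Function('L')(G) = Add(Add(Pow(G, 2), Pow(G, 2)), G) = Add(Mul(2, Pow(G, 2)), G) = Add(G, Mul(2, Pow(G, 2))))
Add(Add(Function('f')(Function('Q')(0, 14)), -26298), Function('L')(123)) = Add(Add(Add(-3, 14, Mul(0, Pow(14, 2))), -26298), Mul(123, Add(1, Mul(2, 123)))) = Add(Add(Add(-3, 14, Mul(0, 196)), -26298), Mul(123, Add(1, 246))) = Add(Add(Add(-3, 14, 0), -26298), Mul(123, 247)) = Add(Add(11, -26298), 30381) = Add(-26287, 30381) = 4094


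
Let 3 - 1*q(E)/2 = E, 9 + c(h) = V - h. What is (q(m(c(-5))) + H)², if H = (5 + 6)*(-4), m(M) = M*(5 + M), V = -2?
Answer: 2500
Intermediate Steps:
c(h) = -11 - h (c(h) = -9 + (-2 - h) = -11 - h)
q(E) = 6 - 2*E
H = -44 (H = 11*(-4) = -44)
(q(m(c(-5))) + H)² = ((6 - 2*(-11 - 1*(-5))*(5 + (-11 - 1*(-5)))) - 44)² = ((6 - 2*(-11 + 5)*(5 + (-11 + 5))) - 44)² = ((6 - (-12)*(5 - 6)) - 44)² = ((6 - (-12)*(-1)) - 44)² = ((6 - 2*6) - 44)² = ((6 - 12) - 44)² = (-6 - 44)² = (-50)² = 2500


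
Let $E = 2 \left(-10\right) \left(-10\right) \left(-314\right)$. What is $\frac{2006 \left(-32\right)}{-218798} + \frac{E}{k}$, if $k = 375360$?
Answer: $\frac{64716217}{513300108} \approx 0.12608$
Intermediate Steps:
$E = -62800$ ($E = \left(-20\right) \left(-10\right) \left(-314\right) = 200 \left(-314\right) = -62800$)
$\frac{2006 \left(-32\right)}{-218798} + \frac{E}{k} = \frac{2006 \left(-32\right)}{-218798} - \frac{62800}{375360} = \left(-64192\right) \left(- \frac{1}{218798}\right) - \frac{785}{4692} = \frac{32096}{109399} - \frac{785}{4692} = \frac{64716217}{513300108}$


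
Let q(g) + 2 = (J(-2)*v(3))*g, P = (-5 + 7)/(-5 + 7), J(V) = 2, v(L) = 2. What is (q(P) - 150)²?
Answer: 21904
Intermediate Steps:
P = 1 (P = 2/2 = 2*(½) = 1)
q(g) = -2 + 4*g (q(g) = -2 + (2*2)*g = -2 + 4*g)
(q(P) - 150)² = ((-2 + 4*1) - 150)² = ((-2 + 4) - 150)² = (2 - 150)² = (-148)² = 21904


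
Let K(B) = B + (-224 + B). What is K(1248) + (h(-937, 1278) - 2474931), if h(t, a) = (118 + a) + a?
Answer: -2469985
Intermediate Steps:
h(t, a) = 118 + 2*a
K(B) = -224 + 2*B
K(1248) + (h(-937, 1278) - 2474931) = (-224 + 2*1248) + ((118 + 2*1278) - 2474931) = (-224 + 2496) + ((118 + 2556) - 2474931) = 2272 + (2674 - 2474931) = 2272 - 2472257 = -2469985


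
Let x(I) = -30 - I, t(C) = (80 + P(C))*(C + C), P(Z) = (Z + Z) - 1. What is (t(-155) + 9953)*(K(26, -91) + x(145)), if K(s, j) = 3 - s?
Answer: -16149474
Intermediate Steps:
P(Z) = -1 + 2*Z (P(Z) = 2*Z - 1 = -1 + 2*Z)
t(C) = 2*C*(79 + 2*C) (t(C) = (80 + (-1 + 2*C))*(C + C) = (79 + 2*C)*(2*C) = 2*C*(79 + 2*C))
(t(-155) + 9953)*(K(26, -91) + x(145)) = (2*(-155)*(79 + 2*(-155)) + 9953)*((3 - 1*26) + (-30 - 1*145)) = (2*(-155)*(79 - 310) + 9953)*((3 - 26) + (-30 - 145)) = (2*(-155)*(-231) + 9953)*(-23 - 175) = (71610 + 9953)*(-198) = 81563*(-198) = -16149474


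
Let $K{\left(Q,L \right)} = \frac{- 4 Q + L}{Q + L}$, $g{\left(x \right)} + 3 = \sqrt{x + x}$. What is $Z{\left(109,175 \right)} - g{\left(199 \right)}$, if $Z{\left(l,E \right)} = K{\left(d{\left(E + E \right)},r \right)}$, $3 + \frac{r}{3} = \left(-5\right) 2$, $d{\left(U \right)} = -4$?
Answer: $\frac{152}{43} - \sqrt{398} \approx -16.415$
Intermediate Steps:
$r = -39$ ($r = -9 + 3 \left(\left(-5\right) 2\right) = -9 + 3 \left(-10\right) = -9 - 30 = -39$)
$g{\left(x \right)} = -3 + \sqrt{2} \sqrt{x}$ ($g{\left(x \right)} = -3 + \sqrt{x + x} = -3 + \sqrt{2 x} = -3 + \sqrt{2} \sqrt{x}$)
$K{\left(Q,L \right)} = \frac{L - 4 Q}{L + Q}$
$Z{\left(l,E \right)} = \frac{23}{43}$ ($Z{\left(l,E \right)} = \frac{-39 - -16}{-39 - 4} = \frac{-39 + 16}{-43} = \left(- \frac{1}{43}\right) \left(-23\right) = \frac{23}{43}$)
$Z{\left(109,175 \right)} - g{\left(199 \right)} = \frac{23}{43} - \left(-3 + \sqrt{2} \sqrt{199}\right) = \frac{23}{43} - \left(-3 + \sqrt{398}\right) = \frac{23}{43} + \left(3 - \sqrt{398}\right) = \frac{152}{43} - \sqrt{398}$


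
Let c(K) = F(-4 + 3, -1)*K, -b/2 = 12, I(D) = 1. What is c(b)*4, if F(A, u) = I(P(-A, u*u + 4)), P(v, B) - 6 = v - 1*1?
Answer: -96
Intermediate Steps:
P(v, B) = 5 + v (P(v, B) = 6 + (v - 1*1) = 6 + (v - 1) = 6 + (-1 + v) = 5 + v)
F(A, u) = 1
b = -24 (b = -2*12 = -24)
c(K) = K (c(K) = 1*K = K)
c(b)*4 = -24*4 = -96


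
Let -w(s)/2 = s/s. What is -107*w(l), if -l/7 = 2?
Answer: 214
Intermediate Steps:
l = -14 (l = -7*2 = -14)
w(s) = -2 (w(s) = -2*s/s = -2*1 = -2)
-107*w(l) = -107*(-2) = 214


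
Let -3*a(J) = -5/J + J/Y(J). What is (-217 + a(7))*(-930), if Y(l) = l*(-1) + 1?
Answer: 4225765/21 ≈ 2.0123e+5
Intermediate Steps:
Y(l) = 1 - l (Y(l) = -l + 1 = 1 - l)
a(J) = 5/(3*J) - J/(3*(1 - J)) (a(J) = -(-5/J + J/(1 - J))/3 = 5/(3*J) - J/(3*(1 - J)))
(-217 + a(7))*(-930) = (-217 + (⅓)*(-5 + 7² + 5*7)/(7*(-1 + 7)))*(-930) = (-217 + (⅓)*(⅐)*(-5 + 49 + 35)/6)*(-930) = (-217 + (⅓)*(⅐)*(⅙)*79)*(-930) = (-217 + 79/126)*(-930) = -27263/126*(-930) = 4225765/21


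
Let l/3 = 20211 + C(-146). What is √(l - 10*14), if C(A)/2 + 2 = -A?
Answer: √61357 ≈ 247.70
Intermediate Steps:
C(A) = -4 - 2*A (C(A) = -4 + 2*(-A) = -4 - 2*A)
l = 61497 (l = 3*(20211 + (-4 - 2*(-146))) = 3*(20211 + (-4 + 292)) = 3*(20211 + 288) = 3*20499 = 61497)
√(l - 10*14) = √(61497 - 10*14) = √(61497 - 140) = √61357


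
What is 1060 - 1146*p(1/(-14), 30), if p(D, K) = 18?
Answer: -19568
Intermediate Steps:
1060 - 1146*p(1/(-14), 30) = 1060 - 1146*18 = 1060 - 20628 = -19568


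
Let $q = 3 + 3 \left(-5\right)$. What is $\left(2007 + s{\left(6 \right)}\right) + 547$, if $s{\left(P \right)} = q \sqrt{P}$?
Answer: $2554 - 12 \sqrt{6} \approx 2524.6$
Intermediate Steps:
$q = -12$ ($q = 3 - 15 = -12$)
$s{\left(P \right)} = - 12 \sqrt{P}$
$\left(2007 + s{\left(6 \right)}\right) + 547 = \left(2007 - 12 \sqrt{6}\right) + 547 = 2554 - 12 \sqrt{6}$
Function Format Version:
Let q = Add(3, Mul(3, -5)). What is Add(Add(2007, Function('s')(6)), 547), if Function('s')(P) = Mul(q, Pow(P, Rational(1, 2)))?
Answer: Add(2554, Mul(-12, Pow(6, Rational(1, 2)))) ≈ 2524.6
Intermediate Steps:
q = -12 (q = Add(3, -15) = -12)
Function('s')(P) = Mul(-12, Pow(P, Rational(1, 2)))
Add(Add(2007, Function('s')(6)), 547) = Add(Add(2007, Mul(-12, Pow(6, Rational(1, 2)))), 547) = Add(2554, Mul(-12, Pow(6, Rational(1, 2))))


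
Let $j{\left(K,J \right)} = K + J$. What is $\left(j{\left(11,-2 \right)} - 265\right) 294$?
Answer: $-75264$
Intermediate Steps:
$j{\left(K,J \right)} = J + K$
$\left(j{\left(11,-2 \right)} - 265\right) 294 = \left(\left(-2 + 11\right) - 265\right) 294 = \left(9 - 265\right) 294 = \left(-256\right) 294 = -75264$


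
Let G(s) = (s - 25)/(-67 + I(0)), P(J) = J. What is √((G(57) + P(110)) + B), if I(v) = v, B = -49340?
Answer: I*√220995614/67 ≈ 221.88*I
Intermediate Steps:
G(s) = 25/67 - s/67 (G(s) = (s - 25)/(-67 + 0) = (-25 + s)/(-67) = (-25 + s)*(-1/67) = 25/67 - s/67)
√((G(57) + P(110)) + B) = √(((25/67 - 1/67*57) + 110) - 49340) = √(((25/67 - 57/67) + 110) - 49340) = √((-32/67 + 110) - 49340) = √(7338/67 - 49340) = √(-3298442/67) = I*√220995614/67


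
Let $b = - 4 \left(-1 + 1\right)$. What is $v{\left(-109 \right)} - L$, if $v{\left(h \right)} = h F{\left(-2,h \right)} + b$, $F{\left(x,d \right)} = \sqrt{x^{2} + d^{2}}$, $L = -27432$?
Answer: $27432 - 109 \sqrt{11885} \approx 15549.0$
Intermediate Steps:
$b = 0$ ($b = \left(-4\right) 0 = 0$)
$F{\left(x,d \right)} = \sqrt{d^{2} + x^{2}}$
$v{\left(h \right)} = h \sqrt{4 + h^{2}}$ ($v{\left(h \right)} = h \sqrt{h^{2} + \left(-2\right)^{2}} + 0 = h \sqrt{h^{2} + 4} + 0 = h \sqrt{4 + h^{2}} + 0 = h \sqrt{4 + h^{2}}$)
$v{\left(-109 \right)} - L = - 109 \sqrt{4 + \left(-109\right)^{2}} - -27432 = - 109 \sqrt{4 + 11881} + 27432 = - 109 \sqrt{11885} + 27432 = 27432 - 109 \sqrt{11885}$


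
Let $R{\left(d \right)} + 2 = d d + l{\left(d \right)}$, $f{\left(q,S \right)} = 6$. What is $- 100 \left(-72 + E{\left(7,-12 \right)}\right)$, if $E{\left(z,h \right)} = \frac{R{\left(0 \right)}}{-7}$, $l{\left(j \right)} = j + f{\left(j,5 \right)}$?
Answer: $\frac{50800}{7} \approx 7257.1$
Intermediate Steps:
$l{\left(j \right)} = 6 + j$ ($l{\left(j \right)} = j + 6 = 6 + j$)
$R{\left(d \right)} = 4 + d + d^{2}$ ($R{\left(d \right)} = -2 + \left(d d + \left(6 + d\right)\right) = -2 + \left(d^{2} + \left(6 + d\right)\right) = -2 + \left(6 + d + d^{2}\right) = 4 + d + d^{2}$)
$E{\left(z,h \right)} = - \frac{4}{7}$ ($E{\left(z,h \right)} = \frac{4 + 0 + 0^{2}}{-7} = \left(4 + 0 + 0\right) \left(- \frac{1}{7}\right) = 4 \left(- \frac{1}{7}\right) = - \frac{4}{7}$)
$- 100 \left(-72 + E{\left(7,-12 \right)}\right) = - 100 \left(-72 - \frac{4}{7}\right) = \left(-100\right) \left(- \frac{508}{7}\right) = \frac{50800}{7}$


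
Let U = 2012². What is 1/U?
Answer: 1/4048144 ≈ 2.4703e-7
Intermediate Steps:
U = 4048144
1/U = 1/4048144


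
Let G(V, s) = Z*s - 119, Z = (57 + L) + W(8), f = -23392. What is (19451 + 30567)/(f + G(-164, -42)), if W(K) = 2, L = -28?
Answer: -50018/24813 ≈ -2.0158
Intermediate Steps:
Z = 31 (Z = (57 - 28) + 2 = 29 + 2 = 31)
G(V, s) = -119 + 31*s (G(V, s) = 31*s - 119 = -119 + 31*s)
(19451 + 30567)/(f + G(-164, -42)) = (19451 + 30567)/(-23392 + (-119 + 31*(-42))) = 50018/(-23392 + (-119 - 1302)) = 50018/(-23392 - 1421) = 50018/(-24813) = 50018*(-1/24813) = -50018/24813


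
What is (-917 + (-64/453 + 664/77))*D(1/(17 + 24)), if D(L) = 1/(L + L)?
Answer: -1299290533/69762 ≈ -18625.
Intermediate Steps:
D(L) = 1/(2*L)
(-917 + (-64/453 + 664/77))*D(1/(17 + 24)) = (-917 + (-64/453 + 664/77))*(1/(2*(1/(17 + 24)))) = (-917 + (-64*1/453 + 664*(1/77)))*(1/(2*(1/41))) = (-917 + (-64/453 + 664/77))*(1/(2*(1/41))) = (-917 + 295864/34881)*((1/2)*41) = -31690013/34881*41/2 = -1299290533/69762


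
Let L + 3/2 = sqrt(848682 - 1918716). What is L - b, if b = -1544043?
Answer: 3088083/2 + I*sqrt(1070034) ≈ 1.544e+6 + 1034.4*I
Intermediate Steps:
L = -3/2 + I*sqrt(1070034) (L = -3/2 + sqrt(848682 - 1918716) = -3/2 + sqrt(-1070034) = -3/2 + I*sqrt(1070034) ≈ -1.5 + 1034.4*I)
L - b = (-3/2 + I*sqrt(1070034)) - 1*(-1544043) = (-3/2 + I*sqrt(1070034)) + 1544043 = 3088083/2 + I*sqrt(1070034)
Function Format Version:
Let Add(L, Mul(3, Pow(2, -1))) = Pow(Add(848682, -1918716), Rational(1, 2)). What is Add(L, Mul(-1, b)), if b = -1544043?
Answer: Add(Rational(3088083, 2), Mul(I, Pow(1070034, Rational(1, 2)))) ≈ Add(1.5440e+6, Mul(1034.4, I))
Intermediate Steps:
L = Add(Rational(-3, 2), Mul(I, Pow(1070034, Rational(1, 2)))) (L = Add(Rational(-3, 2), Pow(Add(848682, -1918716), Rational(1, 2))) = Add(Rational(-3, 2), Pow(-1070034, Rational(1, 2))) = Add(Rational(-3, 2), Mul(I, Pow(1070034, Rational(1, 2)))) ≈ Add(-1.5000, Mul(1034.4, I)))
Add(L, Mul(-1, b)) = Add(Add(Rational(-3, 2), Mul(I, Pow(1070034, Rational(1, 2)))), Mul(-1, -1544043)) = Add(Add(Rational(-3, 2), Mul(I, Pow(1070034, Rational(1, 2)))), 1544043) = Add(Rational(3088083, 2), Mul(I, Pow(1070034, Rational(1, 2))))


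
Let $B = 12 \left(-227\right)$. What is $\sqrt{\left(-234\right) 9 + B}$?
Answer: $i \sqrt{4830} \approx 69.498 i$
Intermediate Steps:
$B = -2724$
$\sqrt{\left(-234\right) 9 + B} = \sqrt{\left(-234\right) 9 - 2724} = \sqrt{-2106 - 2724} = \sqrt{-4830} = i \sqrt{4830}$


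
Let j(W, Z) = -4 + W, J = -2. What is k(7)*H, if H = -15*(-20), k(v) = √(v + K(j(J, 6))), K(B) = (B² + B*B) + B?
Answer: 300*√73 ≈ 2563.2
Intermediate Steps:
K(B) = B + 2*B² (K(B) = (B² + B²) + B = 2*B² + B = B + 2*B²)
k(v) = √(66 + v) (k(v) = √(v + (-4 - 2)*(1 + 2*(-4 - 2))) = √(v - 6*(1 + 2*(-6))) = √(v - 6*(1 - 12)) = √(v - 6*(-11)) = √(v + 66) = √(66 + v))
H = 300
k(7)*H = √(66 + 7)*300 = √73*300 = 300*√73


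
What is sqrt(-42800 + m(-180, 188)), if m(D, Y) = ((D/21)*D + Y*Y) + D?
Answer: 2*I*sqrt(74641)/7 ≈ 78.059*I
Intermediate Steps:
m(D, Y) = D + Y**2 + D**2/21 (m(D, Y) = ((D*(1/21))*D + Y**2) + D = ((D/21)*D + Y**2) + D = (D**2/21 + Y**2) + D = (Y**2 + D**2/21) + D = D + Y**2 + D**2/21)
sqrt(-42800 + m(-180, 188)) = sqrt(-42800 + (-180 + 188**2 + (1/21)*(-180)**2)) = sqrt(-42800 + (-180 + 35344 + (1/21)*32400)) = sqrt(-42800 + (-180 + 35344 + 10800/7)) = sqrt(-42800 + 256948/7) = sqrt(-42652/7) = 2*I*sqrt(74641)/7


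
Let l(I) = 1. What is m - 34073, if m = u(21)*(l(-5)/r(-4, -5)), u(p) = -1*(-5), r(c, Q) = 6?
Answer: -204433/6 ≈ -34072.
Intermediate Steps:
u(p) = 5
m = ⅚ (m = 5*(1/6) = 5*(1*(⅙)) = 5*(⅙) = ⅚ ≈ 0.83333)
m - 34073 = ⅚ - 34073 = -204433/6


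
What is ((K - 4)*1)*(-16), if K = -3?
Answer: 112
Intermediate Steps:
((K - 4)*1)*(-16) = ((-3 - 4)*1)*(-16) = -7*1*(-16) = -7*(-16) = 112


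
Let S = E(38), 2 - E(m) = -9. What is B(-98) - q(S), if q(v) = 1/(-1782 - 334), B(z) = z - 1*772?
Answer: -1840919/2116 ≈ -870.00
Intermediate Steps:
E(m) = 11 (E(m) = 2 - 1*(-9) = 2 + 9 = 11)
B(z) = -772 + z (B(z) = z - 772 = -772 + z)
S = 11
q(v) = -1/2116 (q(v) = 1/(-2116) = -1/2116)
B(-98) - q(S) = (-772 - 98) - 1*(-1/2116) = -870 + 1/2116 = -1840919/2116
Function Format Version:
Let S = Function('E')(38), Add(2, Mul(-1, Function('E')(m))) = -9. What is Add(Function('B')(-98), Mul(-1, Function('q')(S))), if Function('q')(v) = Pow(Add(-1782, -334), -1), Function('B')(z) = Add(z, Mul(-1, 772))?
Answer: Rational(-1840919, 2116) ≈ -870.00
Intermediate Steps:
Function('E')(m) = 11 (Function('E')(m) = Add(2, Mul(-1, -9)) = Add(2, 9) = 11)
Function('B')(z) = Add(-772, z) (Function('B')(z) = Add(z, -772) = Add(-772, z))
S = 11
Function('q')(v) = Rational(-1, 2116) (Function('q')(v) = Pow(-2116, -1) = Rational(-1, 2116))
Add(Function('B')(-98), Mul(-1, Function('q')(S))) = Add(Add(-772, -98), Mul(-1, Rational(-1, 2116))) = Add(-870, Rational(1, 2116)) = Rational(-1840919, 2116)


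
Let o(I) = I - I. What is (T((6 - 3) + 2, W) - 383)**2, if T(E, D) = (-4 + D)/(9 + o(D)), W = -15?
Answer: 12013156/81 ≈ 1.4831e+5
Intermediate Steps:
o(I) = 0
T(E, D) = -4/9 + D/9 (T(E, D) = (-4 + D)/(9 + 0) = (-4 + D)/9 = (-4 + D)*(1/9) = -4/9 + D/9)
(T((6 - 3) + 2, W) - 383)**2 = ((-4/9 + (1/9)*(-15)) - 383)**2 = ((-4/9 - 5/3) - 383)**2 = (-19/9 - 383)**2 = (-3466/9)**2 = 12013156/81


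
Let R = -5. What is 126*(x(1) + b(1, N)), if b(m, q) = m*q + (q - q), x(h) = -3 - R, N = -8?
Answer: -756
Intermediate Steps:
x(h) = 2 (x(h) = -3 - 1*(-5) = -3 + 5 = 2)
b(m, q) = m*q (b(m, q) = m*q + 0 = m*q)
126*(x(1) + b(1, N)) = 126*(2 + 1*(-8)) = 126*(2 - 8) = 126*(-6) = -756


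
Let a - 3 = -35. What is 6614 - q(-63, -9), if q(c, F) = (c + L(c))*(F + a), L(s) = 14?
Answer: 4605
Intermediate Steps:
a = -32 (a = 3 - 35 = -32)
q(c, F) = (-32 + F)*(14 + c) (q(c, F) = (c + 14)*(F - 32) = (14 + c)*(-32 + F) = (-32 + F)*(14 + c))
6614 - q(-63, -9) = 6614 - (-448 - 32*(-63) + 14*(-9) - 9*(-63)) = 6614 - (-448 + 2016 - 126 + 567) = 6614 - 1*2009 = 6614 - 2009 = 4605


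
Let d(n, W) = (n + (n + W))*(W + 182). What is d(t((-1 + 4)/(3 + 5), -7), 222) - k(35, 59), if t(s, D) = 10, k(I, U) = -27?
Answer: 97795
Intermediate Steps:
d(n, W) = (182 + W)*(W + 2*n) (d(n, W) = (n + (W + n))*(182 + W) = (W + 2*n)*(182 + W) = (182 + W)*(W + 2*n))
d(t((-1 + 4)/(3 + 5), -7), 222) - k(35, 59) = (222² + 182*222 + 364*10 + 2*222*10) - 1*(-27) = (49284 + 40404 + 3640 + 4440) + 27 = 97768 + 27 = 97795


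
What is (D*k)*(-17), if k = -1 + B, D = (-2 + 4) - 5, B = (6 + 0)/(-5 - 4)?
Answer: -85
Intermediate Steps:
B = -⅔ (B = 6/(-9) = 6*(-⅑) = -⅔ ≈ -0.66667)
D = -3 (D = 2 - 5 = -3)
k = -5/3 (k = -1 - ⅔ = -5/3 ≈ -1.6667)
(D*k)*(-17) = -3*(-5/3)*(-17) = 5*(-17) = -85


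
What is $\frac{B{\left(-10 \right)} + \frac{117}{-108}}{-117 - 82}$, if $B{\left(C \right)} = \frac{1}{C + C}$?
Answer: $\frac{17}{2985} \approx 0.0056951$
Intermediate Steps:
$B{\left(C \right)} = \frac{1}{2 C}$
$\frac{B{\left(-10 \right)} + \frac{117}{-108}}{-117 - 82} = \frac{\frac{1}{2 \left(-10\right)} + \frac{117}{-108}}{-117 - 82} = \frac{\frac{1}{2} \left(- \frac{1}{10}\right) + 117 \left(- \frac{1}{108}\right)}{-199} = \left(- \frac{1}{20} - \frac{13}{12}\right) \left(- \frac{1}{199}\right) = \left(- \frac{17}{15}\right) \left(- \frac{1}{199}\right) = \frac{17}{2985}$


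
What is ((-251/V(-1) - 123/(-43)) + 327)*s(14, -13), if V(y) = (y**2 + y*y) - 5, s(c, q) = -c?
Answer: -746830/129 ≈ -5789.4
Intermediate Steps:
V(y) = -5 + 2*y**2 (V(y) = (y**2 + y**2) - 5 = 2*y**2 - 5 = -5 + 2*y**2)
((-251/V(-1) - 123/(-43)) + 327)*s(14, -13) = ((-251/(-5 + 2*(-1)**2) - 123/(-43)) + 327)*(-1*14) = ((-251/(-5 + 2*1) - 123*(-1/43)) + 327)*(-14) = ((-251/(-5 + 2) + 123/43) + 327)*(-14) = ((-251/(-3) + 123/43) + 327)*(-14) = ((-251*(-1/3) + 123/43) + 327)*(-14) = ((251/3 + 123/43) + 327)*(-14) = (11162/129 + 327)*(-14) = (53345/129)*(-14) = -746830/129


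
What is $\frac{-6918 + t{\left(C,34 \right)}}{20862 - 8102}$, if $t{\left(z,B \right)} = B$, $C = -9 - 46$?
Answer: $- \frac{1721}{3190} \approx -0.5395$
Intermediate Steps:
$C = -55$ ($C = -9 - 46 = -55$)
$\frac{-6918 + t{\left(C,34 \right)}}{20862 - 8102} = \frac{-6918 + 34}{20862 - 8102} = - \frac{6884}{12760} = \left(-6884\right) \frac{1}{12760} = - \frac{1721}{3190}$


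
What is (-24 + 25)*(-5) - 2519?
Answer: -2524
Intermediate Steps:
(-24 + 25)*(-5) - 2519 = 1*(-5) - 2519 = -5 - 2519 = -2524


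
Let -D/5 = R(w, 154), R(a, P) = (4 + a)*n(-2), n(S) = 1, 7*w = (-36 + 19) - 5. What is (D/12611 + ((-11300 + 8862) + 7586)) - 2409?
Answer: 241790673/88277 ≈ 2739.0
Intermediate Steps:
w = -22/7 (w = ((-36 + 19) - 5)/7 = (-17 - 5)/7 = (⅐)*(-22) = -22/7 ≈ -3.1429)
R(a, P) = 4 + a (R(a, P) = (4 + a)*1 = 4 + a)
D = -30/7 (D = -5*(4 - 22/7) = -5*6/7 = -30/7 ≈ -4.2857)
(D/12611 + ((-11300 + 8862) + 7586)) - 2409 = (-30/7/12611 + ((-11300 + 8862) + 7586)) - 2409 = (-30/7*1/12611 + (-2438 + 7586)) - 2409 = (-30/88277 + 5148) - 2409 = 454449966/88277 - 2409 = 241790673/88277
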